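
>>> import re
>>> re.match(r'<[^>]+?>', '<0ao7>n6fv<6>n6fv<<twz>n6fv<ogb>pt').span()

(0, 6)

`match` is anchored at position 0; if the pattern doesn't fit there, it returns None.
The match spans [0:6] → '<0ao7>'.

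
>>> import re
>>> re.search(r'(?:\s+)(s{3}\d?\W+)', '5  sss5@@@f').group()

'  sss5@@@'

This matches one or more of whitespace (non-capturing group); then exactly 3 of the literal 's', then optionally a digit, then one or more of a non-word character (captured).
`re.search` scans for the first position where the pattern succeeds.
The match spans [1:10] → '  sss5@@@'.
Captured: group 1 = 'sss5@@@'.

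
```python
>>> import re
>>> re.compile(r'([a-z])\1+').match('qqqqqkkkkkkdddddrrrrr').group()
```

'qqqqq'

The backreference `\1` re-matches whatever the first group consumed, character for character.
`re.match` won't scan ahead — the pattern has to work from the very first character.
The match spans [0:5] → 'qqqqq'.
Captured: group 1 = 'q'.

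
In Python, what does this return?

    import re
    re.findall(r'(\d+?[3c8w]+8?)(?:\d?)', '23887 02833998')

This matches one or more of a digit (lazy), then one or more of one of [3c8w], then optionally the literal '8' (captured); then optionally a digit (non-capturing group).
A non-greedy quantifier consumes as few characters as it can — just enough that the remainder of the pattern still matches from where it stops; whatever follows it matches normally.
Walking the string: at [0:5] match '23887', group 1 = '2388'; at [6:12] match '028339', group 1 = '02833'; at [12:14] match '98', group 1 = '98'.
One capturing group, so `findall` returns just the captured substring from each match — 3 in all.

['2388', '02833', '98']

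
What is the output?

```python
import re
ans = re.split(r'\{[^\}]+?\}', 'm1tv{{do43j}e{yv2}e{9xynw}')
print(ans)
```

['m1tv', 'e', 'e', '']

The string is cut at each match, leaving 4 pieces.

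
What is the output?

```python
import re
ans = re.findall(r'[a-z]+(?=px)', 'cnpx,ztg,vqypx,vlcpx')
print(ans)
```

Lookahead/lookbehind check context without consuming it, so the matched span excludes the asserted characters.
`findall` yields the raw match text (3 of them) because the pattern has no groups.

['cn', 'vqy', 'vlc']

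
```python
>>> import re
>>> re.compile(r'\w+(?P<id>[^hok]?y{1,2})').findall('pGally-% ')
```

['y']

This matches one or more of a word character; then optionally any character except [hok], then 1 to 2 of the literal 'y' (captured as 'id').
With a single group, `findall` returns only what that group captured — 1 item.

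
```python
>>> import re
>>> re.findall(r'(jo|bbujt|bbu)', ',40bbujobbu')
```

Because there's exactly one group, `findall` drops the full match and keeps group 1 from each hit.

['bbu', 'jo', 'bbu']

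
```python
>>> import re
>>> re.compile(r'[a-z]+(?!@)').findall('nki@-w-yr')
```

['nk', 'w', 'yr']

The negative lookaround is zero-width — it rules out positions where the adjacent text would match, without consuming anything.
Walking the string: at [0:2] → 'nk'; at [5:6] → 'w'; at [7:9] → 'yr'.
No capturing groups, so `findall` returns the 3 full match strings.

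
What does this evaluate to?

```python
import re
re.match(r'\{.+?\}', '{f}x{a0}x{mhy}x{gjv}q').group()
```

The `?` after the quantifier makes it lazy — it takes as little as possible before letting the rest of the pattern try.
With `match`, the pattern is implicitly anchored at the beginning.
The match spans [0:3] → '{f}'.

'{f}'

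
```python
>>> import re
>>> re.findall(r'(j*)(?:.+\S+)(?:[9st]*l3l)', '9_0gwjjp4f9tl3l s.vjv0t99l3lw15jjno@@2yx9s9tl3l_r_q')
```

['']

`findall` collects group 1 from the one match (1 total).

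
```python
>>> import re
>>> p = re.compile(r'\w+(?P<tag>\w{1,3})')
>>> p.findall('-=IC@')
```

['C']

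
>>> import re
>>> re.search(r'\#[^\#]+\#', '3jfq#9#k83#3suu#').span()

The match spans [4:7] → '#9#'.

(4, 7)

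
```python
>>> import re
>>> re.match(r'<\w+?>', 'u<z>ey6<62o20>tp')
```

None

`re.match` only tries the pattern at the start of the string.
Here position 0 doesn't satisfy it, so the call returns None.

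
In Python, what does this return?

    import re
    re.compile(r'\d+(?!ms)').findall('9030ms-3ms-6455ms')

['903', '645']

A negative assertion filters positions out without eating any characters.
Scanning left to right: at [0:3] → '903'; at [11:14] → '645'.
`findall` yields the raw match text (2 of them) because the pattern has no groups.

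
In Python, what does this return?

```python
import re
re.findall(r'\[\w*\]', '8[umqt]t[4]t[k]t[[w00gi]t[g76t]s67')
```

['[umqt]', '[4]', '[k]', '[w00gi]', '[g76t]']

Since nothing is captured, `findall` lists the 5 matched substrings directly.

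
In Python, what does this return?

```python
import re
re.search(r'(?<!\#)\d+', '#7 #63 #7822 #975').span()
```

The negative lookahead/lookbehind blocks any match where the forbidden context is present.
Unlike `match`, `search` isn't anchored — it looks for the pattern anywhere in the string.
The match spans [5:6] → '3'.

(5, 6)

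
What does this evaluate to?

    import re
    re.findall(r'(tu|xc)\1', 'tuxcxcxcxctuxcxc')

The backreference `\1` re-matches whatever the first group consumed, character for character.
Scanning left to right: at [2:6] match 'xcxc', group 1 = 'xc'; at [6:10] match 'xcxc', group 1 = 'xc'; at [12:16] match 'xcxc', group 1 = 'xc'.
One capturing group, so `findall` returns just the captured substring from each match — 3 in all.

['xc', 'xc', 'xc']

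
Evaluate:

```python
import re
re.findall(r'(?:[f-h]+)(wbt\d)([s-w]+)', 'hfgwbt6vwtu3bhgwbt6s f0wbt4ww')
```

[('wbt6', 'vwtu'), ('wbt6', 's')]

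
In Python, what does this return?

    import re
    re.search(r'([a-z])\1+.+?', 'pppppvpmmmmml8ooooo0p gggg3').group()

`\1` is not a pattern — it's the concrete string captured by group 1, re-applied verbatim.
`re.search` tries every starting position until one works.
The match spans [0:6] → 'pppppv'.
Captured: group 1 = 'p'.

'pppppv'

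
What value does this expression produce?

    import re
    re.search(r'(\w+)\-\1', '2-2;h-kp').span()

A backreference is literal: `\1` must see the identical characters the first group matched.
The match spans [0:3] → '2-2'.

(0, 3)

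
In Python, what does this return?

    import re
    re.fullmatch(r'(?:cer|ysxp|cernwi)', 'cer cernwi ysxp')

`re.fullmatch` is like wrapping the pattern in `^…$` (in single-line mode).
Here the string isn't matched end-to-end, so the call returns None.

None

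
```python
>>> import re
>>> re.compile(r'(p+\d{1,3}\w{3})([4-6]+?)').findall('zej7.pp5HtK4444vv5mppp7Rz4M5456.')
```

[('pp5HtK', '4')]

The pattern matches one or more of the literal 'p', then 1 to 3 of a digit, then exactly 3 of a word character (captured); then one or more of a character in [4-6] (lazy) (captured).
With the lazy modifier that quantifier settles for the fewest repetitions that let the rest of the pattern succeed (the atoms after it are unaffected and can still be greedy).
Walking the string: at [5:12] match 'pp5HtK4', groups = ('pp5HtK', '4').
With 2 capturing groups, `findall` returns a 2-tuple per match.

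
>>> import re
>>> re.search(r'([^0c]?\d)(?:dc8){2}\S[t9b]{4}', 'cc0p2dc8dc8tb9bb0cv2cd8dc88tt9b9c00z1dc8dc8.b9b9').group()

The pattern matches optionally any character except [0c], then a digit (captured); then the literal 'dc8' repeated 2 times, then a non-whitespace character, then exactly 4 of one of [t9b].
`re.search` tries every starting position until one works.
The match spans [3:16] → 'p2dc8dc8tb9bb'.
Captured: group 1 = 'p2'.

'p2dc8dc8tb9bb'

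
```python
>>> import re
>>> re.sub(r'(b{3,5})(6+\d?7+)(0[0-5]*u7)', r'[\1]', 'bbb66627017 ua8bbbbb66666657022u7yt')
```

'bbb66627017 ua8[bbbbb]yt'

Each match is replaced using the text its own group 1 captured.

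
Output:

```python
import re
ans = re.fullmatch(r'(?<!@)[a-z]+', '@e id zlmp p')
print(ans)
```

A negative assertion filters positions out without eating any characters.
`re.fullmatch` requires the pattern to consume the entire string.
Here the pattern can't cover the whole string, so the call returns None.

None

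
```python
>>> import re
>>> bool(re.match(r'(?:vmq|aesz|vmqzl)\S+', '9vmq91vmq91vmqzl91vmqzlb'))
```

False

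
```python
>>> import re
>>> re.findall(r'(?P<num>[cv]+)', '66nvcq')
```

['vc']

This matches one or more of one of [cv] (captured as 'num').
Walking the string: at [3:5] match 'vc', group 1 = 'vc'.
One capturing group, so `findall` returns just the captured substring from the one match — 1 in all.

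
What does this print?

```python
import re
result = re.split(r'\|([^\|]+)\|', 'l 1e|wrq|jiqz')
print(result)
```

Matches to split on: at [4:9] → '|wrq|'.
With a capturing group present, the delimiter's captured portion is kept in the result list.

['l 1e', 'wrq', 'jiqz']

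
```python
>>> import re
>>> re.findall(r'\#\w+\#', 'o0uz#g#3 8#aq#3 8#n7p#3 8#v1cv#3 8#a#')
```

['#g#', '#aq#', '#n7p#', '#v1cv#', '#a#']

Matches: at [4:7] → '#g#'; at [10:14] → '#aq#'; at [17:22] → '#n7p#'; at [25:31] → '#v1cv#'; at [34:37] → '#a#'.
Since nothing is captured, `findall` lists the 5 matched substrings directly.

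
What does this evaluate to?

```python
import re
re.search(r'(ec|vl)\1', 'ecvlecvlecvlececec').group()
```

The backreference `\1` re-matches whatever the first group consumed, character for character.
The match spans [12:16] → 'ecec'.

'ecec'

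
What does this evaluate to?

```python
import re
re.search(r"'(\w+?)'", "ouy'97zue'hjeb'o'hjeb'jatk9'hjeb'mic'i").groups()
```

('97zue',)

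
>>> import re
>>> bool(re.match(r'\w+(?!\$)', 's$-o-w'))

False

The negative lookahead/lookbehind blocks any match where the forbidden context is present.
With `match`, the pattern is implicitly anchored at the beginning.
Here the string doesn't start with a match, so the call returns None, and `bool(None)` is False.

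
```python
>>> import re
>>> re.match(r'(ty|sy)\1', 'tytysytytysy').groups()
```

('ty',)

The backreference `\1` re-matches whatever the first group consumed, character for character.
With `match`, the pattern is implicitly anchored at the beginning.
The match spans [0:4] → 'tyty'.
Captured: group 1 = 'ty'.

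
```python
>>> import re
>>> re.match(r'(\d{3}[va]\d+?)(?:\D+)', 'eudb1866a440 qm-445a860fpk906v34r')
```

With `match`, the pattern is implicitly anchored at the beginning.
Here position 0 doesn't satisfy it, so the call returns None.

None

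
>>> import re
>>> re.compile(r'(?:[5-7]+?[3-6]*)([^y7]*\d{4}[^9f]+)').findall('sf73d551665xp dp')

The pattern matches one or more of a character in [5-7] (lazy), then zero or more of a character in [3-6] (non-capturing group); then zero or more of any character except [y7], then exactly 4 of a digit, then one or more of any character except [9f] (captured).
Scanning left to right: at [2:16] match '73d551665xp dp', group 1 = 'd551665xp dp'.
One capturing group, so `findall` returns just the captured substring from the one match — 1 in all.

['d551665xp dp']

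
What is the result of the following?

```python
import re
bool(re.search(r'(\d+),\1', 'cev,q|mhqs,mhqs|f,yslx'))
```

False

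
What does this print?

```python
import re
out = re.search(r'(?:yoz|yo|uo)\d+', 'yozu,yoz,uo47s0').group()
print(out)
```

uo47

Unlike `match`, `search` isn't anchored — it looks for the pattern anywhere in the string.
The match spans [9:13] → 'uo47'.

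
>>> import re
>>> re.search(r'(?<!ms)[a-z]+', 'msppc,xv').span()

The negative lookahead/lookbehind blocks any match where the forbidden context is present.
`re.search` tries every starting position until one works.
The match spans [0:5] → 'msppc'.

(0, 5)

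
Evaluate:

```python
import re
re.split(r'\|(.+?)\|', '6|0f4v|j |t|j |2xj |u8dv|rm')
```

['6', '0f4v', 'j ', 't', 'j ', '2xj ', 'u8dv|rm']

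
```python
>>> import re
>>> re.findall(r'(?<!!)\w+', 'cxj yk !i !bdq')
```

A negative assertion filters positions out without eating any characters.
Since nothing is captured, `findall` lists the 3 matched substrings directly.

['cxj', 'yk', 'dq']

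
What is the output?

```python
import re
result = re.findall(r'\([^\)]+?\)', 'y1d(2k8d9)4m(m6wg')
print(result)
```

['(2k8d9)']

`findall` yields the raw match text (1 of them) because the pattern has no groups.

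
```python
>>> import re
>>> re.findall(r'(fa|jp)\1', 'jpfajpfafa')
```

['fa']

A backreference is literal: `\1` must see the identical characters the first group matched.
Walking the string: at [6:10] match 'fafa', group 1 = 'fa'.
`findall` collects group 1 from the one match (1 total).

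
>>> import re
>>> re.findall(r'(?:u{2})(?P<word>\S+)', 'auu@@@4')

This matches exactly 2 of a literal 'u' (non-capturing group); then one or more of a non-whitespace character (captured as 'word').
Matches: at [1:7] match 'uu@@@4', group 1 = '@@@4'.
Because there's exactly one group, `findall` drops the full match and keeps group 1 from the one hit.

['@@@4']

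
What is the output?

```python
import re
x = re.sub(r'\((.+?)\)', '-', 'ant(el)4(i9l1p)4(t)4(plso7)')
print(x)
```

ant-4-4-4-

Matches: at [3:7] → '(el)'; at [8:15] → '(i9l1p)'; at [16:19] → '(t)'; at [20:27] → '(plso7)'.
Every occurrence is swapped for '-'.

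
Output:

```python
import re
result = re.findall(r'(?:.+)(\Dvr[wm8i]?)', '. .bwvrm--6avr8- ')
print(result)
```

Pattern: one or more of any character (non-capturing group); then a non-digit, then the literal 'vr', then optionally one of [wm8i] (captured).
Because there's exactly one group, `findall` drops the full match and keeps group 1 from the one hit.

['avr8']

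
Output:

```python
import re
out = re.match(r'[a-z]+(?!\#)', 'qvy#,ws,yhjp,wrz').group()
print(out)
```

With `match`, the pattern is implicitly anchored at the beginning.
The match spans [0:2] → 'qv'.

qv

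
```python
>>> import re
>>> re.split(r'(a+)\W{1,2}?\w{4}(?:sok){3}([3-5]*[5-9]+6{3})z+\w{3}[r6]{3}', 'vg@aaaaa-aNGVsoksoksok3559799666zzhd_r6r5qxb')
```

Pattern: one or more of a literal 'a' (captured); then 1 to 2 of a non-word character (lazy), then exactly 4 of a word character, then the literal 'sok' repeated 3 times; then zero or more of a character in [3-5], then one or more of a character in [5-9], then exactly 3 of a literal '6' (captured); then one or more of a literal 'z'; then exactly 3 of a word character, then exactly 3 of one of [r6].
The group in the pattern means `split` returns the separators' captures alongside the pieces.

['vg@', 'aaaaa', '3559799666', '5qxb']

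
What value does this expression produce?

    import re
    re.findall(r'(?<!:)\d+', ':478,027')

The negative lookahead/lookbehind blocks any match where the forbidden context is present.
No capturing groups, so `findall` returns the 2 full match strings.

['78', '027']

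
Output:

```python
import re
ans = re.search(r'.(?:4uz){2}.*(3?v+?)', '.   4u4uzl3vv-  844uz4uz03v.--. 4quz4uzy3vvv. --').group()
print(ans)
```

This matches any character, then the literal '4uz' repeated 2 times, then zero or more of any character; then optionally the literal '3', then one or more of the literal 'v' (lazy) (captured).
`re.search` tries every starting position until one works.
The match spans [17:44] → '44uz4uz03v.--. 4quz4uzy3vvv'.
Captured: group 1 = 'v'.

44uz4uz03v.--. 4quz4uzy3vvv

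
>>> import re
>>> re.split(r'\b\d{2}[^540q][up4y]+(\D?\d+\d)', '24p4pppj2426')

['', 'j2426', '']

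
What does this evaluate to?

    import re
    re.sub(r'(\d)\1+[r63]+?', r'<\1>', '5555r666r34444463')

'<5><6>3<4>3'

`\1` has to match the exact text group 1 already captured.
Matches: at [0:5] → '5555r'; at [5:9] → '666r'; at [10:16] → '444446'.
The replacement refers to a captured group, so each match is rewritten using its own captured text.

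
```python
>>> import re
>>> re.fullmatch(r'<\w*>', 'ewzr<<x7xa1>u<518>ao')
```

None

`fullmatch` succeeds only if the pattern covers the string from start to end.
Here there's no way to consume every character, so the call returns None.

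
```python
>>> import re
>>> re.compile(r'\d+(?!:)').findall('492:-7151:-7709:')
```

['49', '715', '770']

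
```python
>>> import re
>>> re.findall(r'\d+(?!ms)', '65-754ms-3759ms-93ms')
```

['65', '75', '375', '9']

A negative assertion filters positions out without eating any characters.
Matches: at [0:2] → '65'; at [3:5] → '75'; at [9:12] → '375'; at [16:17] → '9'.
Since nothing is captured, `findall` lists the 4 matched substrings directly.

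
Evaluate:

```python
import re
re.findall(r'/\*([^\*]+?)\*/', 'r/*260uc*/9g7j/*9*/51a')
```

Matches: at [1:10] match '/*260uc*/', group 1 = '260uc'; at [14:19] match '/*9*/', group 1 = '9'.
One capturing group, so `findall` returns just the captured substring from each match — 2 in all.

['260uc', '9']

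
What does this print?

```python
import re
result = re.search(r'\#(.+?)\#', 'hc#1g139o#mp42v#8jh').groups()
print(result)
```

('1g139o',)

The match spans [2:10] → '#1g139o#'.
Captured: group 1 = '1g139o'.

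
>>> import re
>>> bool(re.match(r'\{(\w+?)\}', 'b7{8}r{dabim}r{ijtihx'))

False

`re.match` only tries the pattern at the start of the string.
Here position 0 doesn't satisfy it, so the call returns None, and `bool(None)` is False.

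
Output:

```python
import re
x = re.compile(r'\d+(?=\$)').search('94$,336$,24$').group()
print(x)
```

Lookahead/lookbehind check context without consuming it, so the matched span excludes the asserted characters.
The match spans [0:2] → '94'.

94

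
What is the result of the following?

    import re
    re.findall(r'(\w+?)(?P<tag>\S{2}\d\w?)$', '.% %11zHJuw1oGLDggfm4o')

[('11zHJuw1oGLDgg', 'fm4o')]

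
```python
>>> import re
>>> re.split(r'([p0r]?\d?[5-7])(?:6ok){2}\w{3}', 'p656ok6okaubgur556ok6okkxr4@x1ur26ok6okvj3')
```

['', 'p65', 'gu', 'r55', '4@x1ur26ok6okvj3']

The pattern matches optionally one of [p0r], then optionally a digit, then a character in [5-7] (captured); then the literal '6ok' repeated 2 times, then exactly 3 of a word character.
Matches to split on: at [0:12] → 'p656ok6okaub'; at [14:26] → 'r556ok6okkxr'.
`re.split` interleaves the captured-group text with the surrounding fragments.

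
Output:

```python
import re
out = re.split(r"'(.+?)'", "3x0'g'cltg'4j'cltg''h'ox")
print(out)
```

The group in the pattern means `split` returns the separators' captures alongside the pieces.

['3x0', 'g', 'cltg', '4j', 'cltg', "'h", 'ox']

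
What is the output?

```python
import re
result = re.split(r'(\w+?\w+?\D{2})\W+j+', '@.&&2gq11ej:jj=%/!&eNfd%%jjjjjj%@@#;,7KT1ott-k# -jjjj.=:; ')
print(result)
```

['@.&&', '2gq11ej', '=%/!&', 'eNfd', '%@@#;,', '7KT1ott-k', '.=:; ']

The `?` after the quantifier makes it lazy — it takes as little as possible before letting the rest of the pattern try.
With a capturing group present, the delimiter's captured portion is kept in the result list.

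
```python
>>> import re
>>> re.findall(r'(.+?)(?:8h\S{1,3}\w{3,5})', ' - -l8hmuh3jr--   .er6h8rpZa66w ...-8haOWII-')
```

The pattern matches one or more of any character (lazy) (captured); then the literal '8h', then 1 to 3 of a non-whitespace character, then 3 to 5 of a word character (non-capturing group).
`findall` collects group 1 from each match (2 total).

[' - -l', '--   .er6h8rpZa66w ...-']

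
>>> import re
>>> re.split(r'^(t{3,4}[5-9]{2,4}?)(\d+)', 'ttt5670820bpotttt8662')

['', 'ttt56', '70820', 'bpotttt8662']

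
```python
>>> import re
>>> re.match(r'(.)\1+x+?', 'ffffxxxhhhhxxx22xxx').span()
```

A backreference is literal: `\1` must see the identical characters the first group matched.
With `match`, the pattern is implicitly anchored at the beginning.
The match spans [0:5] → 'ffffx'.
Captured: group 1 = 'f'.

(0, 5)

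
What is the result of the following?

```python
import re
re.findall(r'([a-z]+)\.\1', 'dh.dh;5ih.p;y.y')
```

['dh', 'y']

`\1` is not a pattern — it's the concrete string captured by group 1, re-applied verbatim.
`findall` collects group 1 from each match (2 total).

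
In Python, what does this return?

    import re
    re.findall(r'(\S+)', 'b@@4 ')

['b@@4']

The pattern matches one or more of a non-whitespace character (captured).
Matches: at [0:4] match 'b@@4', group 1 = 'b@@4'.
Because there's exactly one group, `findall` drops the full match and keeps group 1 from the one hit.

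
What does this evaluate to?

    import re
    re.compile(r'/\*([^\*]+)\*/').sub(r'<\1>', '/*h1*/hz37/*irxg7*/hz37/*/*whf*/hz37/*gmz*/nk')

'<h1>hz37<irxg7>hz37/*<whf>hz37<gmz>nk'

`\1` in the replacement pulls in group 1's text for each match.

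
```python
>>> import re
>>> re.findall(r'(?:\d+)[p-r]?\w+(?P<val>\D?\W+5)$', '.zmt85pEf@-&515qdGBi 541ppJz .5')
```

This matches one or more of a digit (non-capturing group); then optionally a character in [p-r], then one or more of a word character; then optionally a non-digit, then one or more of a non-word character, then a literal '5' (captured as 'val'); then anchored at the end.
Because there's exactly one group, `findall` drops the full match and keeps group 1 from the one hit.

[' .5']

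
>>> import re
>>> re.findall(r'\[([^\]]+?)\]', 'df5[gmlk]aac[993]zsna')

['gmlk', '993']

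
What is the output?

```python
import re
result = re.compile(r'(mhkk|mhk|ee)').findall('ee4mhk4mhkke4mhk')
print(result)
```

['ee', 'mhk', 'mhkk', 'mhk']

Alternation isn't longest-match — the leftmost alternative that fits at this position is chosen.
One capturing group, so `findall` returns just the captured substring from each match — 4 in all.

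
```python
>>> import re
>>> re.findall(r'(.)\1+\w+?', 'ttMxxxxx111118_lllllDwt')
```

['t', 'x', '1', 'l']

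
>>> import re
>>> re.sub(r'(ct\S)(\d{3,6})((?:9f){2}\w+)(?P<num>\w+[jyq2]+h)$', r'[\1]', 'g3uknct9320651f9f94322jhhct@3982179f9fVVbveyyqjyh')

'g3uknct9320651f9f94322jhh[ct@]'

The pattern matches the literal 'ct', then a non-whitespace character (captured); then 3 to 6 of a digit (captured); then the literal '9f' repeated 2 times, then one or more of a word character (captured); then one or more of a word character, then one or more of one of [jyq2], then the literal 'h' (captured as 'num'); then anchored at the end.
Matches: at [25:49] → 'ct@3982179f9fVVbveyyqjyh'.
Each match is replaced using the text its own group 1 captured.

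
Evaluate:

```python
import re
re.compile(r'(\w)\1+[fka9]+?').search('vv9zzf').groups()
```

('v',)

A backreference is literal: `\1` must see the identical characters the first group matched.
`re.search` scans for the first position where the pattern succeeds.
The match spans [0:3] → 'vv9'.
Captured: group 1 = 'v'.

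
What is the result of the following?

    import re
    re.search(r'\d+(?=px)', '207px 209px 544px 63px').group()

The positive lookaround only admits positions where the adjacent text matches; those characters stay outside the span.
`re.search` scans for the first position where the pattern succeeds.
The match spans [0:3] → '207'.

'207'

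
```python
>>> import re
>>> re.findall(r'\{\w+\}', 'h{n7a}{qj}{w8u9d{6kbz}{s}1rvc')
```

['{n7a}', '{qj}', '{6kbz}', '{s}']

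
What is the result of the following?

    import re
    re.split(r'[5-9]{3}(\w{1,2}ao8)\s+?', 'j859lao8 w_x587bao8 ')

['j', 'lao8', 'w_x', 'bao8', '']

The pattern matches exactly 3 of a character in [5-9]; then 1 to 2 of a word character, then the literal 'ao8' (captured); then one or more of whitespace (lazy).
Matches to split on: at [1:9] → '859lao8 '; at [12:20] → '587bao8 '.
`re.split` interleaves the captured-group text with the surrounding fragments.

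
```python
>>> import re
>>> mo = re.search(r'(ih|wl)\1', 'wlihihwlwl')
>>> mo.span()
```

A backreference is literal: `\1` must see the identical characters the first group matched.
The match spans [2:6] → 'ihih'.

(2, 6)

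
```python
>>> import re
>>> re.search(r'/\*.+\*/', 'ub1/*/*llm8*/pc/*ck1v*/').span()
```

(3, 23)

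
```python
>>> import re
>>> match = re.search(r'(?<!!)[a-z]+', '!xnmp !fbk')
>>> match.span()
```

(2, 5)

Because the assertion is negative and zero-width, positions next to the forbidden text are skipped.
`search` walks the string left to right and returns the first match it finds.
The match spans [2:5] → 'nmp'.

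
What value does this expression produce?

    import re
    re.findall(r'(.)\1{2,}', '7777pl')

`\1` is not a pattern — it's the concrete string captured by group 1, re-applied verbatim.
`findall` collects group 1 from the one match (1 total).

['7']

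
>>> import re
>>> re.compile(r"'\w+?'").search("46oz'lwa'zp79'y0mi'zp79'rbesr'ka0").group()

"'lwa'"

The match spans [4:9] → "'lwa'".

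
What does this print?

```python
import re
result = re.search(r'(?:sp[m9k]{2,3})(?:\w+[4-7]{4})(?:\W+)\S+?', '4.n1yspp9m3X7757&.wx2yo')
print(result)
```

None

Here the pattern never matches, so the call returns None.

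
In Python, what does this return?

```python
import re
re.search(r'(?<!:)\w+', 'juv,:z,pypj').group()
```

The negative lookaround is zero-width — it rules out positions where the adjacent text would match, without consuming anything.
`re.search` scans for the first position where the pattern succeeds.
The match spans [0:3] → 'juv'.

'juv'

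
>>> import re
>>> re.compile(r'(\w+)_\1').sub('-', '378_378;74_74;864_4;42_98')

`\1` has to match the exact text group 1 already captured.
Matches: at [0:7] → '378_378'; at [8:13] → '74_74'; at [16:19] → '4_4'.
`sub` substitutes '-' at each match site.

'-;-;86-;42_98'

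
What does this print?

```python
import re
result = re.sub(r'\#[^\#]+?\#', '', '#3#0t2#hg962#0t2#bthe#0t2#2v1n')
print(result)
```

0t20t20t2#2v1n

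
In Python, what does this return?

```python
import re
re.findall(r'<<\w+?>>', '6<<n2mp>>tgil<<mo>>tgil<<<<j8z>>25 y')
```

['<<n2mp>>', '<<mo>>', '<<j8z>>']

Scanning left to right: at [1:9] → '<<n2mp>>'; at [13:19] → '<<mo>>'; at [25:32] → '<<j8z>>'.
With no groups in the pattern, `findall` gives back each whole match — 3 here.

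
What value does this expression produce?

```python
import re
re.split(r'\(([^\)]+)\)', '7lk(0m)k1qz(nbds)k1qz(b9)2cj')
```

Matches to split on: at [3:7] → '(0m)'; at [11:17] → '(nbds)'; at [21:25] → '(b9)'.
`re.split` interleaves the captured-group text with the surrounding fragments.

['7lk', '0m', 'k1qz', 'nbds', 'k1qz', 'b9', '2cj']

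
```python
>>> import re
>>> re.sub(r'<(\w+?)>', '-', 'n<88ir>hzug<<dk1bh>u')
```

'n-hzug<-u'

Each match is replaced by '-'.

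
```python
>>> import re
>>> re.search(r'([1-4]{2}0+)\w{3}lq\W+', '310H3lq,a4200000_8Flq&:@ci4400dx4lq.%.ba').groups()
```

Pattern: exactly 2 of a character in [1-4], then one or more of the literal '0' (captured); then exactly 3 of a word character, then the literal 'lq', then one or more of a non-word character.
`re.search` tries every starting position until one works.
The match spans [9:24] → '4200000_8Flq&:@'.
Captured: group 1 = '4200000'.

('4200000',)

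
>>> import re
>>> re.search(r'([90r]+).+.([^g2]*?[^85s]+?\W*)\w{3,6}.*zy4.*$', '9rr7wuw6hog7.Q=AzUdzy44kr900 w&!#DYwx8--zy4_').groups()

('9rr', 'Y')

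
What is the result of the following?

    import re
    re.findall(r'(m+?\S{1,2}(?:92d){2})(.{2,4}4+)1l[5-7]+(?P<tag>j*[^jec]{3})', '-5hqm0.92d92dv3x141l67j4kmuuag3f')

[('m0.92d92d', 'v3x14', 'j4km')]

The pattern matches one or more of a literal 'm' (lazy), then 1 to 2 of a non-whitespace character, then the literal '92d' repeated 2 times (captured); then 2 to 4 of any character, then one or more of the literal '4' (captured); then the literal '1l', then one or more of a character in [5-7]; then zero or more of a literal 'j', then exactly 3 of any character except [jec] (captured as 'tag').
With 3 capturing groups, `findall` returns a 3-tuple per match.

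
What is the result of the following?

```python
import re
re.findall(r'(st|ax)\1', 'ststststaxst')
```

['st', 'st']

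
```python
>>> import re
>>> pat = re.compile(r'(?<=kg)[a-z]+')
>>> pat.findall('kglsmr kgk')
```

['lsmr', 'k']

The lookaround is zero-width — it requires the adjacent text to match without consuming it, so the asserted text isn't part of the match.
Walking the string: at [2:6] → 'lsmr'; at [9:10] → 'k'.
With no groups in the pattern, `findall` gives back each whole match — 2 here.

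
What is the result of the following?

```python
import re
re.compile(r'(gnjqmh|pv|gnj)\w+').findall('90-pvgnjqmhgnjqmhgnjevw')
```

['pv']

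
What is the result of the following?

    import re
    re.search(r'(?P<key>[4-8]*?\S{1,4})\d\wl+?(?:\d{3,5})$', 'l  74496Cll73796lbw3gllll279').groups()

The match spans [15:28] → '6lbw3gllll279'.
Captured: group 1 = '6lbw'.

('6lbw',)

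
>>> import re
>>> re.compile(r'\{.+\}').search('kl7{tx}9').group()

'{tx}'

The match spans [3:7] → '{tx}'.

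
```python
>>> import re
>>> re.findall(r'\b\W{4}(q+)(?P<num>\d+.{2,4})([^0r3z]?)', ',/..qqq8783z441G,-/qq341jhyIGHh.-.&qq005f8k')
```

[('qq', '005f8k', '')]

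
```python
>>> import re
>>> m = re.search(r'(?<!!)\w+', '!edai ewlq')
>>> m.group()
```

'dai'

`(?!…)`/`(?<!…)` only lets a position through if the neighbouring text does NOT match; no characters are consumed.
The match spans [2:5] → 'dai'.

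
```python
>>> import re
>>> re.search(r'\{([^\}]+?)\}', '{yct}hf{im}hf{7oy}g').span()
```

(0, 5)

`search` walks the string left to right and returns the first match it finds.
The match spans [0:5] → '{yct}'.
Captured: group 1 = 'yct'.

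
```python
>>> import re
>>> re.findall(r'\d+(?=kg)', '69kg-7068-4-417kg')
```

The `(?=…)`/`(?<=…)` assertion just peeks at neighbouring text; it doesn't advance the match position.
`findall` yields the raw match text (2 of them) because the pattern has no groups.

['69', '417']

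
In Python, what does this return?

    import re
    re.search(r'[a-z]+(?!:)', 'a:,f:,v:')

None

`(?!…)`/`(?<!…)` only lets a position through if the neighbouring text does NOT match; no characters are consumed.
`re.search` scans for the first position where the pattern succeeds.
Here the pattern never matches, so the call returns None.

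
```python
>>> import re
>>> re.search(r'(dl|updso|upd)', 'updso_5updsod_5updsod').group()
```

`|` is ordered: at each position the engine commits to the first alternative that works.
The match spans [0:5] → 'updso'.

'updso'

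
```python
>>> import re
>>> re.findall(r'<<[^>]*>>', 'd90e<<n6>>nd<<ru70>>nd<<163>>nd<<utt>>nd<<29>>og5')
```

['<<n6>>', '<<ru70>>', '<<163>>', '<<utt>>', '<<29>>']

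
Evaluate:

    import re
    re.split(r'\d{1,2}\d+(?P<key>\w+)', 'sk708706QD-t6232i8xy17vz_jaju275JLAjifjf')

With a capturing group present, the delimiter's captured portion is kept in the result list.

['sk', 'QD', '-t', 'i8xy17vz_jaju275JLAjifjf', '']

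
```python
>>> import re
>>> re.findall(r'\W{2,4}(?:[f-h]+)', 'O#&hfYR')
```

['#&hf']

This matches 2 to 4 of a non-word character; then one or more of a character in [f-h] (non-capturing group).
Scanning left to right: at [1:5] → '#&hf'.
With no groups in the pattern, `findall` gives back each whole match — 1 here.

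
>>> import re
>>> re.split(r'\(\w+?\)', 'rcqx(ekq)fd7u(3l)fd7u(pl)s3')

The string is cut at each match, leaving 4 pieces.

['rcqx', 'fd7u', 'fd7u', 's3']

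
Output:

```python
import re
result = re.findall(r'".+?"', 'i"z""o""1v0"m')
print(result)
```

['"z"', '"o"', '"1v0"']

No capturing groups, so `findall` returns the 3 full match strings.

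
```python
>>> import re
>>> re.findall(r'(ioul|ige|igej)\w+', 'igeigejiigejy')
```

Because there's exactly one group, `findall` drops the full match and keeps group 1 from the one hit.

['ige']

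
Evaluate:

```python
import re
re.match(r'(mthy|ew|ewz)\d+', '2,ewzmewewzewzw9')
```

`re.match` only tries the pattern at the start of the string.
Here the string doesn't start with a match, so the call returns None.

None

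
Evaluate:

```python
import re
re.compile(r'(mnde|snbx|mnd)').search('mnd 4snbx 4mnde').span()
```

(0, 3)

The match spans [0:3] → 'mnd'.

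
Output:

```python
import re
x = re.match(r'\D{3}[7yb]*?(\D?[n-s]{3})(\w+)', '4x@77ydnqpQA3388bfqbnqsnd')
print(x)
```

None

`re.match` only tries the pattern at the start of the string.
Here the string doesn't start with a match, so the call returns None.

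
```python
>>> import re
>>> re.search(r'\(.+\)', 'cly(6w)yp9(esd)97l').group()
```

'(6w)yp9(esd)'

The match spans [3:15] → '(6w)yp9(esd)'.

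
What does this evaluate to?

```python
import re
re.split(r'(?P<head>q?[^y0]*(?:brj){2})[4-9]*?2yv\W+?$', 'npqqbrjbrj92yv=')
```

With a capturing group present, the delimiter's captured portion is kept in the result list.

['', 'npqqbrjbrj', '']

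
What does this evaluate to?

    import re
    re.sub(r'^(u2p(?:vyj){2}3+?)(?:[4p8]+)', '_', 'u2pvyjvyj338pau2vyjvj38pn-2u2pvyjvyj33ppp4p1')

'_au2vyjvj38pn-2u2pvyjvyj33ppp4p1'

The pattern matches anchored at the start of the string; then the literal 'u2p', then the literal 'vyj' repeated 2 times, then one or more of a literal '3' (lazy) (captured); then one or more of one of [4p8] (non-capturing group).
Matches: at [0:13] → 'u2pvyjvyj338p'.
Each match is replaced by '_'.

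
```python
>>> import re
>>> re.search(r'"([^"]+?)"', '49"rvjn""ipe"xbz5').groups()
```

('rvjn',)

`re.search` tries every starting position until one works.
The match spans [2:8] → '"rvjn"'.
Captured: group 1 = 'rvjn'.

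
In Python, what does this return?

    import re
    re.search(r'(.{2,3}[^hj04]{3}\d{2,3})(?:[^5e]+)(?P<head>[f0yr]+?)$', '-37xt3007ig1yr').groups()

('-37xt3007', 'r')

The match spans [0:14] → '-37xt3007ig1yr'.
Captured: group 1 = '-37xt3007', group 2 = 'r'.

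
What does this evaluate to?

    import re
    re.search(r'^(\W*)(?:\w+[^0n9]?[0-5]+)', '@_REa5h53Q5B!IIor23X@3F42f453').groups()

('@',)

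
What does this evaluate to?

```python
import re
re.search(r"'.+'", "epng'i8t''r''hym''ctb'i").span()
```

The match spans [4:22] → "'i8t''r''hym''ctb'".

(4, 22)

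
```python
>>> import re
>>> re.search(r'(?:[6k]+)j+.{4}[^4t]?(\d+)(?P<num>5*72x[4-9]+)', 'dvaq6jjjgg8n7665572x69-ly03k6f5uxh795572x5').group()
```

The pattern matches one or more of one of [6k] (non-capturing group); then one or more of the literal 'j', then exactly 4 of any character, then optionally any character except [4t]; then one or more of a digit (captured); then zero or more of a literal '5', then the literal '72x', then one or more of a character in [4-9] (captured as 'num').
Unlike `match`, `search` isn't anchored — it looks for the pattern anywhere in the string.
The match spans [4:22] → '6jjjgg8n7665572x69'.
Captured: group 1 = '6655', group 2 = '72x69'.

'6jjjgg8n7665572x69'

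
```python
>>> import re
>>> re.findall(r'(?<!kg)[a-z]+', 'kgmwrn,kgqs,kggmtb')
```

['kgmwrn', 'kgqs', 'kggmtb']

The negative lookaround is zero-width — it rules out positions where the adjacent text would match, without consuming anything.
Scanning left to right: at [0:6] → 'kgmwrn'; at [7:11] → 'kgqs'; at [12:18] → 'kggmtb'.
`findall` yields the raw match text (3 of them) because the pattern has no groups.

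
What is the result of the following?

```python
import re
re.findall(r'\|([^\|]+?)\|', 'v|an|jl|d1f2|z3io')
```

['an', 'd1f2']

Scanning left to right: at [1:5] match '|an|', group 1 = 'an'; at [7:13] match '|d1f2|', group 1 = 'd1f2'.
With a single group, `findall` returns only what that group captured — 2 items.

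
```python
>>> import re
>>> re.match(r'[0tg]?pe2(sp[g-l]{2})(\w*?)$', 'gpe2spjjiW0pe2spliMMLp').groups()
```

('spjj', 'iW0pe2spliMMLp')

The pattern matches optionally one of [0tg], then the literal 'pe2'; then the literal 'sp', then exactly 2 of a character in [g-l] (captured); then zero or more of a word character (lazy) (captured); then anchored at the end.
`match` is anchored at position 0; if the pattern doesn't fit there, it returns None.
The match spans [0:22] → 'gpe2spjjiW0pe2spliMMLp'.
Captured: group 1 = 'spjj', group 2 = 'iW0pe2spliMMLp'.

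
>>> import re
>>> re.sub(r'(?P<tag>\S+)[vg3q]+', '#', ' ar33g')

' #'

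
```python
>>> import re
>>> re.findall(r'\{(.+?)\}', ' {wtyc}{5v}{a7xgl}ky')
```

Scanning left to right: at [1:7] match '{wtyc}', group 1 = 'wtyc'; at [7:11] match '{5v}', group 1 = '5v'; at [11:18] match '{a7xgl}', group 1 = 'a7xgl'.
`findall` collects group 1 from each match (3 total).

['wtyc', '5v', 'a7xgl']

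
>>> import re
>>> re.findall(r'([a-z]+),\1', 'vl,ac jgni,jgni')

After group 1 captures some text, `\1` only succeeds where that same text appears again.
Walking the string: at [6:15] match 'jgni,jgni', group 1 = 'jgni'.
Because there's exactly one group, `findall` drops the full match and keeps group 1 from the one hit.

['jgni']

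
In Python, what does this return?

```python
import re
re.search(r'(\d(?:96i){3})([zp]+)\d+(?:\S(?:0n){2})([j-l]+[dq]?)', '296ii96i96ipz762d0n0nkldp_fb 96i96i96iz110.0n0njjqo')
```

Pattern: a digit, then the literal '96i' repeated 3 times (captured); then one or more of one of [zp] (captured); then one or more of a digit; then a non-whitespace character, then the literal '0n' repeated 2 times (non-capturing group); then one or more of a character in [j-l], then optionally one of [dq] (captured).
Here nothing in the string fits, so the call returns None.

None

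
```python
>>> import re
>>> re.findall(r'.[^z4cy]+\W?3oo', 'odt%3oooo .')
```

['odt%3oo']

With no groups in the pattern, `findall` gives back each whole match — 1 here.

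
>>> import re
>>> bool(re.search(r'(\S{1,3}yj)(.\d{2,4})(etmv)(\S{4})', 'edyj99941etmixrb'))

False

Pattern: 1 to 3 of a non-whitespace character, then the literal 'yj' (captured); then any character, then 2 to 4 of a digit (captured); then the literal 'etm', then the literal 'v' (captured); then exactly 4 of a non-whitespace character (captured).
`re.search` tries every starting position until one works.
Here no position works, so the call returns None, and `bool(None)` is False.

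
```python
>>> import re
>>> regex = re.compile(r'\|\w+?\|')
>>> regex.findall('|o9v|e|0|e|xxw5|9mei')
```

Scanning left to right: at [0:5] → '|o9v|'; at [6:9] → '|0|'; at [10:16] → '|xxw5|'.
No capturing groups, so `findall` returns the 3 full match strings.

['|o9v|', '|0|', '|xxw5|']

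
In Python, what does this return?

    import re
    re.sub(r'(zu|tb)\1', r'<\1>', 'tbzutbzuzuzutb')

`\1` is not a pattern — it's the concrete string captured by group 1, re-applied verbatim.
Matches: at [6:10] → 'zuzu'.
Each match is replaced using the text its own group 1 captured.

'tbzutb<zu>zutb'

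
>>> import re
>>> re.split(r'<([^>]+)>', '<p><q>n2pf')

Matches to split on: at [0:3] → '<p>'; at [3:6] → '<q>'.
With a capturing group present, the delimiter's captured portion is kept in the result list.

['', 'p', '', 'q', 'n2pf']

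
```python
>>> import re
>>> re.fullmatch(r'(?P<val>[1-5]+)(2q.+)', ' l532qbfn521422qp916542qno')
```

None

`fullmatch` succeeds only if the pattern covers the string from start to end.
Here there's no way to consume every character, so the call returns None.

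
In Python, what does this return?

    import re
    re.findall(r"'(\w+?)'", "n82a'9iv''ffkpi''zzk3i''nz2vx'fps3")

['9iv', 'ffkpi', 'zzk3i', 'nz2vx']

Scanning left to right: at [4:9] match "'9iv'", group 1 = '9iv'; at [9:16] match "'ffkpi'", group 1 = 'ffkpi'; at [16:23] match "'zzk3i'", group 1 = 'zzk3i'; at [23:30] match "'nz2vx'", group 1 = 'nz2vx'.
With a single group, `findall` returns only what that group captured — 4 items.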